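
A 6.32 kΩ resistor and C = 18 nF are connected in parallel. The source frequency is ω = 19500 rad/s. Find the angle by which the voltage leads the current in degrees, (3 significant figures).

X_C = 1/(ωC) = 2850 Ω
Parallel: admittances add. Y = 1/R + jωC
Y = (0.000158 + j0.000351) S
|Y| = 0.000385 S → |Z| = 1/|Y| = 2600 Ω, ∠Z = −∠Y = -65.7°

-65.7°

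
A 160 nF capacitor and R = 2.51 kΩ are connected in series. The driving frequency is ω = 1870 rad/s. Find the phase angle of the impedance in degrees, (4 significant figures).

-53.09°

X_C = 1/(ωC) = 3342 Ω
Z = 2510 − j3342 Ω
|Z| = √(2510² + 3342²) = 4180 Ω
∠Z = arctan(-3342/2510) = -53.09°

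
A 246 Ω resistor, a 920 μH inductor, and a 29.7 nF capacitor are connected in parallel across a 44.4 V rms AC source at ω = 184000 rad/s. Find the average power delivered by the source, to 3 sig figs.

X_L = ωL = 169 Ω
X_C = 1/(ωC) = 183 Ω
Parallel: admittances add. Y = 1/R + 1/(jωL) + jωC
Y = (0.00407 − j0.000443) S
|Y| = 0.00409 S → |Z| = 1/|Y| = 245 Ω, ∠Z = −∠Y = 6.21°
I = V/|Z| = 182 mA
P = VI cos φ = 44.4 × 0.182 × cos(6.21°) = 8.01 W

8.01 W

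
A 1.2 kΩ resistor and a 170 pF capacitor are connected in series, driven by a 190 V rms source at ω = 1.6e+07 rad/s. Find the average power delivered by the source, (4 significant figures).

X_C = 1/(ωC) = 367.6 Ω
Z = 1200 − j367.6 Ω
|Z| = √(1200² + 367.6²) = 1255 Ω
∠Z = arctan(-367.6/1200) = -17.03°
I = V/|Z| = 151.4 mA
P = VI cos φ = 190 × 0.1514 × cos(-17.03°) = 27.50 W

27.50 W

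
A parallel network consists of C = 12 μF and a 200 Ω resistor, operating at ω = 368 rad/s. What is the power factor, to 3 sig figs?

0.750

X_C = 1/(ωC) = 226 Ω
Parallel: admittances add. Y = 1/R + jωC
Y = (0.00500 + j0.00442) S
|Y| = 0.00667 S → |Z| = 1/|Y| = 150 Ω, ∠Z = −∠Y = -41.5°
cos φ = cos(-41.5°) = 0.750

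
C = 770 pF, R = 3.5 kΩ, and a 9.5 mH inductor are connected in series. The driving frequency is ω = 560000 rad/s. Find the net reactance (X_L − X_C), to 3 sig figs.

3000 Ω

X_L = ωL = 5320 Ω
X_C = 1/(ωC) = 2320 Ω
X = 5320 − 2320 = 3000 Ω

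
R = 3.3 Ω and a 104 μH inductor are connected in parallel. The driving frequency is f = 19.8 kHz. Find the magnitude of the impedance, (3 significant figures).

ω = 2πf = 124400 rad/s
X_L = ωL = 12.9 Ω
Parallel: admittances add. Y = 1/R + 1/(jωL)
Y = (0.303 − j0.0773) S
|Y| = 0.313 S → |Z| = 1/|Y| = 3.20 Ω, ∠Z = −∠Y = 14.3°

3.20 Ω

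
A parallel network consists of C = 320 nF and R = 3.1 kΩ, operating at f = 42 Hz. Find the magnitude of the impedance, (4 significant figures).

ω = 2πf = 263.9 rad/s
X_C = 1/(ωC) = 11840 Ω
Parallel: admittances add. Y = 1/R + jωC
Y = (0.0003226 + j8.445e-05) S
|Y| = 0.0003335 S → |Z| = 1/|Y| = 2999 Ω, ∠Z = −∠Y = -14.67°

2999 Ω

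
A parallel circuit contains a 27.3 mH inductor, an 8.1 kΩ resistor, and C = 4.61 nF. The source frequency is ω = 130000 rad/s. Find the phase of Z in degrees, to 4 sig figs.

X_L = ωL = 3549 Ω
X_C = 1/(ωC) = 1669 Ω
Parallel: admittances add. Y = 1/R + 1/(jωL) + jωC
Y = (0.0001235 + j0.0003175) S
|Y| = 0.0003407 S → |Z| = 1/|Y| = 2935 Ω, ∠Z = −∠Y = -68.75°

-68.75°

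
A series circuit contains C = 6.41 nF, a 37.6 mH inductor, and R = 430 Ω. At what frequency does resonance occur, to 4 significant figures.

ω₀ = 1/√(LC) = 1/√(0.0376 × 6.41e-09) = 64410 rad/s
f₀ = ω₀/(2π) = 10.25 kHz

10.25 kHz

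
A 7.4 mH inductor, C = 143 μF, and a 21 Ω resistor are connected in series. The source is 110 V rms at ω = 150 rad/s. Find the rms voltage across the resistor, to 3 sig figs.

46.1 V

X_L = ωL = 1.11 Ω
X_C = 1/(ωC) = 46.6 Ω
Net reactance X = X_L − X_C = -45.5 Ω
Z = 21.0 − j45.5 Ω
|Z| = √(21.0² + 45.5²) = 50.1 Ω
I = V/|Z| = 2.19 A
V_R = I·|Z_R| = 2.19 × 21.0 = 46.1 V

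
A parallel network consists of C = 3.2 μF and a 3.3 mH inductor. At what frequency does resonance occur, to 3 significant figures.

ω₀ = 1/√(LC) = 1/√(0.0033 × 3.2e-06) = 9731 rad/s
f₀ = ω₀/(2π) = 1.55 kHz

1.55 kHz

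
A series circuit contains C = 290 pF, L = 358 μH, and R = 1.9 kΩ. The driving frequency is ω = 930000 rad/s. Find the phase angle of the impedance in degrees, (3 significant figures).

-60.6°

X_L = ωL = 333 Ω
X_C = 1/(ωC) = 3710 Ω
Net reactance X = X_L − X_C = -3370 Ω
Z = 1900 − j3370 Ω
|Z| = √(1900² + 3370²) = 3870 Ω
∠Z = arctan(-3370/1900) = -60.6°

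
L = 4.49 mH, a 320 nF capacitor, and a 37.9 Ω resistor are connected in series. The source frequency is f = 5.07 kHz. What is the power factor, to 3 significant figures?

0.645

ω = 2πf = 31860 rad/s
X_L = ωL = 143 Ω
X_C = 1/(ωC) = 98.1 Ω
Net reactance X = X_L − X_C = 44.9 Ω
Z = 37.9 + j44.9 Ω
|Z| = √(37.9² + 44.9²) = 58.8 Ω
∠Z = arctan(44.9/37.9) = 49.9°
cos φ = cos(49.9°) = 0.645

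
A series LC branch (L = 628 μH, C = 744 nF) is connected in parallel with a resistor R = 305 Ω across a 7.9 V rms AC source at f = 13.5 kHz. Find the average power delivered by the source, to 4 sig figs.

ω = 2πf = 84820 rad/s
X_L = ωL = 53.27 Ω
X_C = 1/(ωC) = 15.85 Ω
Branch 1: Z₁ = R = 305.0 Ω
Branch 2 (series LC): Z₂ = j(X_L − X_C) = j37.42 Ω
Parallel: Z = Z₁Z₂/(Z₁+Z₂), |Z| = 37.14 Ω, ∠Z = 83.00°
I = V/|Z| = 212.7 mA
P = VI cos φ = 7.9 × 0.2127 × cos(83.00°) = 204.6 mW

204.6 mW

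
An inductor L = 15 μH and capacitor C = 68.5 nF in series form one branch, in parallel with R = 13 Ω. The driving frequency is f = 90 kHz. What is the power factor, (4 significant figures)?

0.8000

ω = 2πf = 565500 rad/s
X_L = ωL = 8.482 Ω
X_C = 1/(ωC) = 25.82 Ω
Branch 1: Z₁ = R = 13.00 Ω
Branch 2 (series LC): Z₂ = j(X_L − X_C) = −j17.33 Ω
Parallel: Z = Z₁Z₂/(Z₁+Z₂), |Z| = 10.40 Ω, ∠Z = -36.87°
cos φ = cos(-36.87°) = 0.8000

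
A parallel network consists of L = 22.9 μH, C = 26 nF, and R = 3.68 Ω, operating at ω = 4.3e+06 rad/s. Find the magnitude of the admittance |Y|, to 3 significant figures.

X_L = ωL = 98.5 Ω
X_C = 1/(ωC) = 8.94 Ω
Parallel: admittances add. Y = 1/R + 1/(jωL) + jωC
Y = (0.272 + j0.102) S
|Y| = 0.290 S → |Z| = 1/|Y| = 3.45 Ω, ∠Z = −∠Y = -20.5°

290 mS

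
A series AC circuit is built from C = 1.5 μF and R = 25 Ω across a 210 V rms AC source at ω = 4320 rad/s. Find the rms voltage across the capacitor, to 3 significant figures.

207 V

X_C = 1/(ωC) = 154 Ω
Z = 25.0 − j154 Ω
|Z| = √(25.0² + 154²) = 156 Ω
I = V/|Z| = 1.34 A
V_C = I·|Z_C| = 1.34 × 154 = 207 V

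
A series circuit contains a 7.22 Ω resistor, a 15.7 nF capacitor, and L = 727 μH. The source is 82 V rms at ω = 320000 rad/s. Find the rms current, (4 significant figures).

X_L = ωL = 232.6 Ω
X_C = 1/(ωC) = 199.0 Ω
Net reactance X = X_L − X_C = 33.60 Ω
Z = 7.220 + j33.60 Ω
|Z| = √(7.220² + 33.60²) = 34.36 Ω
I = V/|Z| = 82/34.36 = 2.386 A

2.386 A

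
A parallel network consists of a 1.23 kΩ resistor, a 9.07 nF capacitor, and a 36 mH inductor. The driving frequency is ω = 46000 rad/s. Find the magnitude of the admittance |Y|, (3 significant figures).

834 μS

X_L = ωL = 1660 Ω
X_C = 1/(ωC) = 2400 Ω
Parallel: admittances add. Y = 1/R + 1/(jωL) + jωC
Y = (0.000813 − j0.000187) S
|Y| = 0.000834 S → |Z| = 1/|Y| = 1200 Ω, ∠Z = −∠Y = 12.9°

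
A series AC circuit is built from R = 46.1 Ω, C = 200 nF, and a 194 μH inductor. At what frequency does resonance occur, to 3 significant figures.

ω₀ = 1/√(LC) = 1/√(0.000194 × 2e-07) = 160500 rad/s
f₀ = ω₀/(2π) = 25.6 kHz

25.6 kHz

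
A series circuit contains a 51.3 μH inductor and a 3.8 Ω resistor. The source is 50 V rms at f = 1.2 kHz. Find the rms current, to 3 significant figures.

ω = 2πf = 7540 rad/s
X_L = ωL = 0.387 Ω
Z = 3.80 + j0.387 Ω
|Z| = √(3.80² + 0.387²) = 3.82 Ω
I = V/|Z| = 50/3.82 = 13.1 A

13.1 A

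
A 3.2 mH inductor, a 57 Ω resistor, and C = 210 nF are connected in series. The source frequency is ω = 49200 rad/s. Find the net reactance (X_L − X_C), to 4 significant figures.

X_L = ωL = 157.4 Ω
X_C = 1/(ωC) = 96.79 Ω
X = 157.4 − 96.79 = 60.65 Ω

60.65 Ω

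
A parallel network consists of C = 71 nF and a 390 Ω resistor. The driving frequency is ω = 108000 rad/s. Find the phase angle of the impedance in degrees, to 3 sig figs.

X_C = 1/(ωC) = 130 Ω
Parallel: admittances add. Y = 1/R + jωC
Y = (0.00256 + j0.00767) S
|Y| = 0.00809 S → |Z| = 1/|Y| = 124 Ω, ∠Z = −∠Y = -71.5°

-71.5°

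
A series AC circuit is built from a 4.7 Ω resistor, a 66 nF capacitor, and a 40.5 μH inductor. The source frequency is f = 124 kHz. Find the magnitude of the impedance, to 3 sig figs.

13.0 Ω

ω = 2πf = 779100 rad/s
X_L = ωL = 31.6 Ω
X_C = 1/(ωC) = 19.4 Ω
Net reactance X = X_L − X_C = 12.1 Ω
Z = 4.70 + j12.1 Ω
|Z| = √(4.70² + 12.1²) = 13.0 Ω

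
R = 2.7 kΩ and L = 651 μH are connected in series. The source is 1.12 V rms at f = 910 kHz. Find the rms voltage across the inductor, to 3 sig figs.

ω = 2πf = 5.718e+06 rad/s
X_L = ωL = 3720 Ω
Z = 2700 + j3720 Ω
|Z| = √(2700² + 3720²) = 4600 Ω
I = V/|Z| = 244 μA
V_L = I·|Z_L| = 0.000244 × 3720 = 0.907 V

0.907 V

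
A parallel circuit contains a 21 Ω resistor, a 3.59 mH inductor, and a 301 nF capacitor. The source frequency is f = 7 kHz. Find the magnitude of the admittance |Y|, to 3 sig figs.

ω = 2πf = 43980 rad/s
X_L = ωL = 158 Ω
X_C = 1/(ωC) = 75.5 Ω
Parallel: admittances add. Y = 1/R + 1/(jωL) + jωC
Y = (0.0476 + j0.00691) S
|Y| = 0.0481 S → |Z| = 1/|Y| = 20.8 Ω, ∠Z = −∠Y = -8.25°

48.1 mS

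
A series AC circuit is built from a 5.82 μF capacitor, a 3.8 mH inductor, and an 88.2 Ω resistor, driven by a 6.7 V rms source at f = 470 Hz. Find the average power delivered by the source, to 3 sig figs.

397 mW

ω = 2πf = 2953 rad/s
X_L = ωL = 11.2 Ω
X_C = 1/(ωC) = 58.2 Ω
Net reactance X = X_L − X_C = -47.0 Ω
Z = 88.2 − j47.0 Ω
|Z| = √(88.2² + 47.0²) = 99.9 Ω
∠Z = arctan(-47.0/88.2) = -28.0°
I = V/|Z| = 67.1 mA
P = VI cos φ = 6.7 × 0.0671 × cos(-28.0°) = 397 mW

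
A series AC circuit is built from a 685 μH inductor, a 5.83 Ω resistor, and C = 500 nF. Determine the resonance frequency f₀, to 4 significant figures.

ω₀ = 1/√(LC) = 1/√(0.000685 × 5e-07) = 54030 rad/s
f₀ = ω₀/(2π) = 8.600 kHz

8.600 kHz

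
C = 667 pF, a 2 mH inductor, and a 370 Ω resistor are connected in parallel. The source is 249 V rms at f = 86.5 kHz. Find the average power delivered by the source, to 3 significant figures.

168 W

ω = 2πf = 543500 rad/s
X_L = ωL = 1090 Ω
X_C = 1/(ωC) = 2760 Ω
Parallel: admittances add. Y = 1/R + 1/(jωL) + jωC
Y = (0.00270 − j0.000557) S
|Y| = 0.00276 S → |Z| = 1/|Y| = 362 Ω, ∠Z = −∠Y = 11.7°
I = V/|Z| = 687 mA
P = VI cos φ = 249 × 0.687 × cos(11.7°) = 168 W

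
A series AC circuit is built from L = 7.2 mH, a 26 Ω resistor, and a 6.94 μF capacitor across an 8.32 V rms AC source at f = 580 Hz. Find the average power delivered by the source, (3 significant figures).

2.11 W

ω = 2πf = 3644 rad/s
X_L = ωL = 26.2 Ω
X_C = 1/(ωC) = 39.5 Ω
Net reactance X = X_L − X_C = -13.3 Ω
Z = 26.0 − j13.3 Ω
|Z| = √(26.0² + 13.3²) = 29.2 Ω
∠Z = arctan(-13.3/26.0) = -27.1°
I = V/|Z| = 285 mA
P = VI cos φ = 8.32 × 0.285 × cos(-27.1°) = 2.11 W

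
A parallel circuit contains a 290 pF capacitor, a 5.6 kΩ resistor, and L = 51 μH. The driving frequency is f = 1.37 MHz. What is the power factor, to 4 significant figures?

0.6329

ω = 2πf = 8.608e+06 rad/s
X_L = ωL = 439.0 Ω
X_C = 1/(ωC) = 400.6 Ω
Parallel: admittances add. Y = 1/R + 1/(jωL) + jωC
Y = (0.0001786 + j0.0002184) S
|Y| = 0.0002821 S → |Z| = 1/|Y| = 3544 Ω, ∠Z = −∠Y = -50.73°
cos φ = cos(-50.73°) = 0.6329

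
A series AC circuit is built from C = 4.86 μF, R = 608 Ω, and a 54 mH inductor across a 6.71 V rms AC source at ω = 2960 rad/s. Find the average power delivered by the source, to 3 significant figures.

X_L = ωL = 160 Ω
X_C = 1/(ωC) = 69.5 Ω
Net reactance X = X_L − X_C = 90.3 Ω
Z = 608 + j90.3 Ω
|Z| = √(608² + 90.3²) = 615 Ω
∠Z = arctan(90.3/608) = 8.45°
I = V/|Z| = 10.9 mA
P = VI cos φ = 6.71 × 0.0109 × cos(8.45°) = 72.5 mW

72.5 mW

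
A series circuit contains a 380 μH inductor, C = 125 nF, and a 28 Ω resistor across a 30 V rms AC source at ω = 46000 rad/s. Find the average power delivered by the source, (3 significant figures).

X_L = ωL = 17.5 Ω
X_C = 1/(ωC) = 174 Ω
Net reactance X = X_L − X_C = -156 Ω
Z = 28.0 − j156 Ω
|Z| = √(28.0² + 156²) = 159 Ω
∠Z = arctan(-156/28.0) = -79.9°
I = V/|Z| = 189 mA
P = VI cos φ = 30 × 0.189 × cos(-79.9°) = 998 mW

998 mW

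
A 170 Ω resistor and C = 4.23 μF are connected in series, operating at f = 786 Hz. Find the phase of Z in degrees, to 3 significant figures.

ω = 2πf = 4939 rad/s
X_C = 1/(ωC) = 47.9 Ω
Z = 170 − j47.9 Ω
|Z| = √(170² + 47.9²) = 177 Ω
∠Z = arctan(-47.9/170) = -15.7°

-15.7°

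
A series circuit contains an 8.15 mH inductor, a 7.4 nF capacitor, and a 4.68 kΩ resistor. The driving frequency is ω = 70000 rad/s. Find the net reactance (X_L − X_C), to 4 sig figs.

X_L = ωL = 570.5 Ω
X_C = 1/(ωC) = 1931 Ω
X = 570.5 − 1931 = -1360 Ω

-1360 Ω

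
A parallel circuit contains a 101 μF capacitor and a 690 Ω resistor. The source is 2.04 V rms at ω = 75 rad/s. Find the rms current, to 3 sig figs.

15.7 mA

X_C = 1/(ωC) = 132 Ω
Parallel: admittances add. Y = 1/R + jωC
Y = (0.00145 + j0.00758) S
|Y| = 0.00771 S → |Z| = 1/|Y| = 130 Ω, ∠Z = −∠Y = -79.2°
I = V/|Z| = 2.04/130 = 15.7 mA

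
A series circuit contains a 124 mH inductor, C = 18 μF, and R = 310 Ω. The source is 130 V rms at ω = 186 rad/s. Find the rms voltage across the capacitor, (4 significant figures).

93.61 V

X_L = ωL = 23.06 Ω
X_C = 1/(ωC) = 298.7 Ω
Net reactance X = X_L − X_C = -275.6 Ω
Z = 310.0 − j275.6 Ω
|Z| = √(310.0² + 275.6²) = 414.8 Ω
I = V/|Z| = 313.4 mA
V_C = I·|Z_C| = 0.3134 × 298.7 = 93.61 V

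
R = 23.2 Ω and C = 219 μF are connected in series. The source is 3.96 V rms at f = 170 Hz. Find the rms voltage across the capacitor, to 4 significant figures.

0.7176 V

ω = 2πf = 1068 rad/s
X_C = 1/(ωC) = 4.275 Ω
Z = 23.20 − j4.275 Ω
|Z| = √(23.20² + 4.275²) = 23.59 Ω
I = V/|Z| = 167.9 mA
V_C = I·|Z_C| = 0.1679 × 4.275 = 0.7176 V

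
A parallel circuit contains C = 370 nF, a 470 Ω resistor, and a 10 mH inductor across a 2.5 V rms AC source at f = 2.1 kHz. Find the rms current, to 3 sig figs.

ω = 2πf = 13190 rad/s
X_L = ωL = 132 Ω
X_C = 1/(ωC) = 205 Ω
Parallel: admittances add. Y = 1/R + 1/(jωL) + jωC
Y = (0.00213 − j0.00270) S
|Y| = 0.00344 S → |Z| = 1/|Y| = 291 Ω, ∠Z = −∠Y = 51.7°
I = V/|Z| = 2.5/291 = 8.59 mA

8.59 mA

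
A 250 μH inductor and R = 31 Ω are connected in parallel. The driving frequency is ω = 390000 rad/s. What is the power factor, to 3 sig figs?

X_L = ωL = 97.5 Ω
Parallel: admittances add. Y = 1/R + 1/(jωL)
Y = (0.0323 − j0.0103) S
|Y| = 0.0338 S → |Z| = 1/|Y| = 29.5 Ω, ∠Z = −∠Y = 17.6°
cos φ = cos(17.6°) = 0.953

0.953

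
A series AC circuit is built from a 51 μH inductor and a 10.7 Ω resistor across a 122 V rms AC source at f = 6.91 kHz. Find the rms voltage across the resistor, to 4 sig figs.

ω = 2πf = 43420 rad/s
X_L = ωL = 2.214 Ω
Z = 10.70 + j2.214 Ω
|Z| = √(10.70² + 2.214²) = 10.93 Ω
I = V/|Z| = 11.17 A
V_R = I·|Z_R| = 11.17 × 10.70 = 119.5 V

119.5 V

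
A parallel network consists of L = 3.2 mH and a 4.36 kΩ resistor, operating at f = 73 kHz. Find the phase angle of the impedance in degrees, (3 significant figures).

ω = 2πf = 458700 rad/s
X_L = ωL = 1470 Ω
Parallel: admittances add. Y = 1/R + 1/(jωL)
Y = (0.000229 − j0.000681) S
|Y| = 0.000719 S → |Z| = 1/|Y| = 1390 Ω, ∠Z = −∠Y = 71.4°

71.4°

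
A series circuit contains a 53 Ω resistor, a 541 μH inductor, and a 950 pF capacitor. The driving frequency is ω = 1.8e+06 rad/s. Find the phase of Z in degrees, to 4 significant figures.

82.24°

X_L = ωL = 973.8 Ω
X_C = 1/(ωC) = 584.8 Ω
Net reactance X = X_L − X_C = 389.0 Ω
Z = 53.00 + j389.0 Ω
|Z| = √(53.00² + 389.0²) = 392.6 Ω
∠Z = arctan(389.0/53.00) = 82.24°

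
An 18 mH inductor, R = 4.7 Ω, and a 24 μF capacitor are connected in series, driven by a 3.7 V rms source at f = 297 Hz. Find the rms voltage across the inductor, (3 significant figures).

10.2 V

ω = 2πf = 1866 rad/s
X_L = ωL = 33.6 Ω
X_C = 1/(ωC) = 22.3 Ω
Net reactance X = X_L − X_C = 11.3 Ω
Z = 4.70 + j11.3 Ω
|Z| = √(4.70² + 11.3²) = 12.2 Ω
I = V/|Z| = 303 mA
V_L = I·|Z_L| = 0.303 × 33.6 = 10.2 V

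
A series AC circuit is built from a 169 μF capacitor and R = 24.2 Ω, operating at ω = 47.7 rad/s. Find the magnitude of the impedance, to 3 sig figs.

X_C = 1/(ωC) = 124 Ω
Z = 24.2 − j124 Ω
|Z| = √(24.2² + 124²) = 126 Ω

126 Ω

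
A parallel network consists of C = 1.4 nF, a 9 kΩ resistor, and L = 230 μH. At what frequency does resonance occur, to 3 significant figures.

ω₀ = 1/√(LC) = 1/√(0.00023 × 1.4e-09) = 1.762e+06 rad/s
f₀ = ω₀/(2π) = 280 kHz

280 kHz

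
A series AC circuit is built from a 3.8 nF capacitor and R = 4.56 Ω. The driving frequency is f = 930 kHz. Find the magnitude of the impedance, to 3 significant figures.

ω = 2πf = 5.843e+06 rad/s
X_C = 1/(ωC) = 45.0 Ω
Z = 4.56 − j45.0 Ω
|Z| = √(4.56² + 45.0²) = 45.3 Ω

45.3 Ω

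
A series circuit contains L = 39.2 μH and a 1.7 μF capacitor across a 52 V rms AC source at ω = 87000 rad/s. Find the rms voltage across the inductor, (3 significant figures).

52.9 V

X_L = ωL = 3.41 Ω
X_C = 1/(ωC) = 6.76 Ω
Net reactance X = X_L − X_C = -3.35 Ω
Z = − j3.35 Ω
|Z| = √(0² + 3.35²) = 3.35 Ω
I = V/|Z| = 15.5 A
V_L = I·|Z_L| = 15.5 × 3.41 = 52.9 V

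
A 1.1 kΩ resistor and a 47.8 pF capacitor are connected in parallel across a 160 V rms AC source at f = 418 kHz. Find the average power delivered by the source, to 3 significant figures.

23.3 W

ω = 2πf = 2.626e+06 rad/s
X_C = 1/(ωC) = 7970 Ω
Parallel: admittances add. Y = 1/R + jωC
Y = (0.000909 + j0.000126) S
|Y| = 0.000918 S → |Z| = 1/|Y| = 1090 Ω, ∠Z = −∠Y = -7.86°
I = V/|Z| = 147 mA
P = VI cos φ = 160 × 0.147 × cos(-7.86°) = 23.3 W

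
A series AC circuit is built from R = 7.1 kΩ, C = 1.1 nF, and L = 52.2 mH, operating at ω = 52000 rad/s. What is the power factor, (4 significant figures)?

X_L = ωL = 2714 Ω
X_C = 1/(ωC) = 17480 Ω
Net reactance X = X_L − X_C = -14770 Ω
Z = 7100 − j14770 Ω
|Z| = √(7100² + 14770²) = 16390 Ω
∠Z = arctan(-14770/7100) = -64.32°
cos φ = cos(-64.32°) = 0.4333

0.4333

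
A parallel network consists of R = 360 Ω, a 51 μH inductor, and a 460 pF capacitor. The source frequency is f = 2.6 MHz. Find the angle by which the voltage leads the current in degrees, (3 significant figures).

-66.3°

ω = 2πf = 1.634e+07 rad/s
X_L = ωL = 833 Ω
X_C = 1/(ωC) = 133 Ω
Parallel: admittances add. Y = 1/R + 1/(jωL) + jωC
Y = (0.00278 + j0.00631) S
|Y| = 0.00690 S → |Z| = 1/|Y| = 145 Ω, ∠Z = −∠Y = -66.3°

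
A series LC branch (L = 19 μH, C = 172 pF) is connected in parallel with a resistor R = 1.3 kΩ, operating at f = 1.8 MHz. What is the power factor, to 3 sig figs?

0.224

ω = 2πf = 1.131e+07 rad/s
X_L = ωL = 215 Ω
X_C = 1/(ωC) = 514 Ω
Branch 1: Z₁ = R = 1300 Ω
Branch 2 (series LC): Z₂ = j(X_L − X_C) = −j299 Ω
Parallel: Z = Z₁Z₂/(Z₁+Z₂), |Z| = 292 Ω, ∠Z = -77.0°
cos φ = cos(-77.0°) = 0.224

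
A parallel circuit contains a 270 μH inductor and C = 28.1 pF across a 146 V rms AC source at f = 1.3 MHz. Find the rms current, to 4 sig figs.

32.69 mA

ω = 2πf = 8.168e+06 rad/s
X_L = ωL = 2205 Ω
X_C = 1/(ωC) = 4357 Ω
Parallel: admittances add. Y = 1/(jωL) + jωC
Y = (0 − j0.0002239) S
|Y| = 0.0002239 S → |Z| = 1/|Y| = 4466 Ω, ∠Z = −∠Y = 90.00°
I = V/|Z| = 146/4466 = 32.69 mA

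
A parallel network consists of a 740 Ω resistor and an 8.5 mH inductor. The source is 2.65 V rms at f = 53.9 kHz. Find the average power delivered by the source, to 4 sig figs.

9.490 mW

ω = 2πf = 338700 rad/s
X_L = ωL = 2879 Ω
Parallel: admittances add. Y = 1/R + 1/(jωL)
Y = (0.001351 − j0.0003474) S
|Y| = 0.001395 S → |Z| = 1/|Y| = 716.7 Ω, ∠Z = −∠Y = 14.42°
I = V/|Z| = 3.698 mA
P = VI cos φ = 2.65 × 0.003698 × cos(14.42°) = 9.490 mW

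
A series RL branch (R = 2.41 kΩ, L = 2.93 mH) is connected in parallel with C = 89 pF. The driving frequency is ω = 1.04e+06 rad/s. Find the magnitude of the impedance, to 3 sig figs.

5170 Ω

X_L = ωL = 3050 Ω
X_C = 1/(ωC) = 10800 Ω
Branch 1 (R+jX_L): Z₁ = 2410 + j3050 Ω, |Z₁| = 3890 Ω
Branch 2 (−jX_C): Z₂ = −j10800 Ω
Parallel: Z = Z₁Z₂/(Z₁+Z₂), |Z| = 5170 Ω, ∠Z = 34.4°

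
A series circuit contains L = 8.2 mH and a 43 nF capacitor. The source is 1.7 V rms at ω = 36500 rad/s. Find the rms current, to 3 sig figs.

5.03 mA

X_L = ωL = 299 Ω
X_C = 1/(ωC) = 637 Ω
Net reactance X = X_L − X_C = -338 Ω
Z = − j338 Ω
|Z| = √(0² + 338²) = 338 Ω
I = V/|Z| = 1.7/338 = 5.03 mA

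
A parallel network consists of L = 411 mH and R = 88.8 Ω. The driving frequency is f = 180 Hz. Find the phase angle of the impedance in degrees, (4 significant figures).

10.82°

ω = 2πf = 1131 rad/s
X_L = ωL = 464.8 Ω
Parallel: admittances add. Y = 1/R + 1/(jωL)
Y = (0.01126 − j0.002151) S
|Y| = 0.01146 S → |Z| = 1/|Y| = 87.22 Ω, ∠Z = −∠Y = 10.82°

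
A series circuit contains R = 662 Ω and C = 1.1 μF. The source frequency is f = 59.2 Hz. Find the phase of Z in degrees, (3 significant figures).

ω = 2πf = 372.0 rad/s
X_C = 1/(ωC) = 2440 Ω
Z = 662 − j2440 Ω
|Z| = √(662² + 2440²) = 2530 Ω
∠Z = arctan(-2440/662) = -74.8°

-74.8°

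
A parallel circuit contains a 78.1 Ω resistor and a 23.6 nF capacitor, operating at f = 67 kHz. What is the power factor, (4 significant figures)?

0.7901

ω = 2πf = 421000 rad/s
X_C = 1/(ωC) = 100.7 Ω
Parallel: admittances add. Y = 1/R + jωC
Y = (0.01280 + j0.009935) S
|Y| = 0.01621 S → |Z| = 1/|Y| = 61.70 Ω, ∠Z = −∠Y = -37.81°
cos φ = cos(-37.81°) = 0.7901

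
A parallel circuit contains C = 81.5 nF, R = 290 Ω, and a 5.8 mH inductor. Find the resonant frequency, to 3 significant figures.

7.32 kHz

ω₀ = 1/√(LC) = 1/√(0.0058 × 8.15e-08) = 45990 rad/s
f₀ = ω₀/(2π) = 7.32 kHz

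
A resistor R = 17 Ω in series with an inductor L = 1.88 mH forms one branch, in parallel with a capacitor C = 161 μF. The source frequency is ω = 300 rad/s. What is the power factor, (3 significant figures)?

X_L = ωL = 0.564 Ω
X_C = 1/(ωC) = 20.7 Ω
Branch 1 (R+jX_L): Z₁ = 17.0 + j0.564 Ω, |Z₁| = 17.0 Ω
Branch 2 (−jX_C): Z₂ = −j20.7 Ω
Parallel: Z = Z₁Z₂/(Z₁+Z₂), |Z| = 13.4 Ω, ∠Z = -38.3°
cos φ = cos(-38.3°) = 0.785

0.785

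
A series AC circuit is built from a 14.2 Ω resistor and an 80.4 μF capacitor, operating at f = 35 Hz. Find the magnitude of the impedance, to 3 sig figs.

ω = 2πf = 219.9 rad/s
X_C = 1/(ωC) = 56.6 Ω
Z = 14.2 − j56.6 Ω
|Z| = √(14.2² + 56.6²) = 58.3 Ω

58.3 Ω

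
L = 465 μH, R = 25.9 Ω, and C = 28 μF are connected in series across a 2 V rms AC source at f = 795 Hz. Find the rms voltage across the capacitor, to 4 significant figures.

0.5428 V

ω = 2πf = 4995 rad/s
X_L = ωL = 2.323 Ω
X_C = 1/(ωC) = 7.150 Ω
Net reactance X = X_L − X_C = -4.827 Ω
Z = 25.90 − j4.827 Ω
|Z| = √(25.90² + 4.827²) = 26.35 Ω
I = V/|Z| = 75.91 mA
V_C = I·|Z_C| = 0.07591 × 7.150 = 0.5428 V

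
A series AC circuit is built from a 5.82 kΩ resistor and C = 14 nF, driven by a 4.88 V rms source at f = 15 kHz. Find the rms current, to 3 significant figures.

831 μA

ω = 2πf = 94250 rad/s
X_C = 1/(ωC) = 758 Ω
Z = 5820 − j758 Ω
|Z| = √(5820² + 758²) = 5870 Ω
I = V/|Z| = 4.88/5870 = 831 μA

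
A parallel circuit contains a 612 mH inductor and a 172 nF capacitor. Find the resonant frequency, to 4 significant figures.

490.5 Hz

ω₀ = 1/√(LC) = 1/√(0.612 × 1.72e-07) = 3082 rad/s
f₀ = ω₀/(2π) = 490.5 Hz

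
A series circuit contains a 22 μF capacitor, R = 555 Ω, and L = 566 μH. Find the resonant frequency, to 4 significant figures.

1.426 kHz

ω₀ = 1/√(LC) = 1/√(0.000566 × 2.2e-05) = 8961 rad/s
f₀ = ω₀/(2π) = 1.426 kHz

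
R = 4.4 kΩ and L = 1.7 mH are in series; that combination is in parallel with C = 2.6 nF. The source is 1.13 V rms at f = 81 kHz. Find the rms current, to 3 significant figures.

1.47 mA

ω = 2πf = 508900 rad/s
X_L = ωL = 865 Ω
X_C = 1/(ωC) = 756 Ω
Branch 1 (R+jX_L): Z₁ = 4400 + j865 Ω, |Z₁| = 4480 Ω
Branch 2 (−jX_C): Z₂ = −j756 Ω
Parallel: Z = Z₁Z₂/(Z₁+Z₂), |Z| = 770 Ω, ∠Z = -80.3°
I = V/|Z| = 1.13/770 = 1.47 mA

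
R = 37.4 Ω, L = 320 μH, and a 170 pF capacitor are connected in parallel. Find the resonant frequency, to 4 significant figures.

682.4 kHz

ω₀ = 1/√(LC) = 1/√(0.00032 × 1.7e-10) = 4.287e+06 rad/s
f₀ = ω₀/(2π) = 682.4 kHz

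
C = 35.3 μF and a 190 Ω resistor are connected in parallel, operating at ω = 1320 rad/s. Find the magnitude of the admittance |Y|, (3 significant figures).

X_C = 1/(ωC) = 21.5 Ω
Parallel: admittances add. Y = 1/R + jωC
Y = (0.00526 + j0.0466) S
|Y| = 0.0469 S → |Z| = 1/|Y| = 21.3 Ω, ∠Z = −∠Y = -83.6°

46.9 mS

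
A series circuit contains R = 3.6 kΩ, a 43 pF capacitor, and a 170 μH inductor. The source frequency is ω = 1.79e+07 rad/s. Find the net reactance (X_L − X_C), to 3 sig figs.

X_L = ωL = 3040 Ω
X_C = 1/(ωC) = 1300 Ω
X = 3040 − 1300 = 1740 Ω

1740 Ω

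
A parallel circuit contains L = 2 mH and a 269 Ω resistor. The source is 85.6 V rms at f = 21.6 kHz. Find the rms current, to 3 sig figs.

448 mA

ω = 2πf = 135700 rad/s
X_L = ωL = 271 Ω
Parallel: admittances add. Y = 1/R + 1/(jωL)
Y = (0.00372 − j0.00368) S
|Y| = 0.00523 S → |Z| = 1/|Y| = 191 Ω, ∠Z = −∠Y = 44.7°
I = V/|Z| = 85.6/191 = 448 mA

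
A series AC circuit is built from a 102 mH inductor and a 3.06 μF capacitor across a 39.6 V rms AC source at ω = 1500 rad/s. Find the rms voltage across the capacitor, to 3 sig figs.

133 V

X_L = ωL = 153 Ω
X_C = 1/(ωC) = 218 Ω
Net reactance X = X_L − X_C = -64.9 Ω
Z = − j64.9 Ω
|Z| = √(0² + 64.9²) = 64.9 Ω
I = V/|Z| = 610 mA
V_C = I·|Z_C| = 0.610 × 218 = 133 V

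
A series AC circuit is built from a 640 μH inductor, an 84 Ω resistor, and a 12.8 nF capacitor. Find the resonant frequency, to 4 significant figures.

ω₀ = 1/√(LC) = 1/√(0.00064 × 1.28e-08) = 349400 rad/s
f₀ = ω₀/(2π) = 55.61 kHz

55.61 kHz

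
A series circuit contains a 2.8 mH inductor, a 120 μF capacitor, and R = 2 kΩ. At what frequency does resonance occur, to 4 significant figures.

ω₀ = 1/√(LC) = 1/√(0.0028 × 0.00012) = 1725 rad/s
f₀ = ω₀/(2π) = 274.6 Hz

274.6 Hz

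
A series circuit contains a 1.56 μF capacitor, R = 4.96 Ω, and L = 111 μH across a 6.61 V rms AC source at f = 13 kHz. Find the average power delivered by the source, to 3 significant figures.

8.31 W

ω = 2πf = 81680 rad/s
X_L = ωL = 9.07 Ω
X_C = 1/(ωC) = 7.85 Ω
Net reactance X = X_L − X_C = 1.22 Ω
Z = 4.96 + j1.22 Ω
|Z| = √(4.96² + 1.22²) = 5.11 Ω
∠Z = arctan(1.22/4.96) = 13.8°
I = V/|Z| = 1.29 A
P = VI cos φ = 6.61 × 1.29 × cos(13.8°) = 8.31 W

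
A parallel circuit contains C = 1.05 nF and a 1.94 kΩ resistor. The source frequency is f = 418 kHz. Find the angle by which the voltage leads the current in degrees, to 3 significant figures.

-79.4°

ω = 2πf = 2.626e+06 rad/s
X_C = 1/(ωC) = 363 Ω
Parallel: admittances add. Y = 1/R + jωC
Y = (0.000515 + j0.00276) S
|Y| = 0.00281 S → |Z| = 1/|Y| = 356 Ω, ∠Z = −∠Y = -79.4°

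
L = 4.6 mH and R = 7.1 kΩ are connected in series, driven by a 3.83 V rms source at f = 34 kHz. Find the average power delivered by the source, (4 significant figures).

ω = 2πf = 213600 rad/s
X_L = ωL = 982.7 Ω
Z = 7100 + j982.7 Ω
|Z| = √(7100² + 982.7²) = 7168 Ω
∠Z = arctan(982.7/7100) = 7.880°
I = V/|Z| = 534.3 μA
P = VI cos φ = 3.83 × 0.0005343 × cos(7.880°) = 2.027 mW

2.027 mW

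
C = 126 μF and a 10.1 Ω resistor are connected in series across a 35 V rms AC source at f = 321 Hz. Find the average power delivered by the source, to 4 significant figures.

105.3 W

ω = 2πf = 2017 rad/s
X_C = 1/(ωC) = 3.935 Ω
Z = 10.10 − j3.935 Ω
|Z| = √(10.10² + 3.935²) = 10.84 Ω
∠Z = arctan(-3.935/10.10) = -21.29°
I = V/|Z| = 3.229 A
P = VI cos φ = 35 × 3.229 × cos(-21.29°) = 105.3 W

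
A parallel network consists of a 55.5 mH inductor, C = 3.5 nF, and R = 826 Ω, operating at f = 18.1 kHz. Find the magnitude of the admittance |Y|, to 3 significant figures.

1.23 mS

ω = 2πf = 113700 rad/s
X_L = ωL = 6310 Ω
X_C = 1/(ωC) = 2510 Ω
Parallel: admittances add. Y = 1/R + 1/(jωL) + jωC
Y = (0.00121 + j0.000240) S
|Y| = 0.00123 S → |Z| = 1/|Y| = 810 Ω, ∠Z = −∠Y = -11.2°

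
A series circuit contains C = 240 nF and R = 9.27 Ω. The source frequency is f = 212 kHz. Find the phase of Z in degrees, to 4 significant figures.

ω = 2πf = 1.332e+06 rad/s
X_C = 1/(ωC) = 3.128 Ω
Z = 9.270 − j3.128 Ω
|Z| = √(9.270² + 3.128²) = 9.784 Ω
∠Z = arctan(-3.128/9.270) = -18.65°

-18.65°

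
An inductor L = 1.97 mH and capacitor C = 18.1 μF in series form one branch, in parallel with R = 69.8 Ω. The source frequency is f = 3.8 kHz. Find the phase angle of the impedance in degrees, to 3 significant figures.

57.4°

ω = 2πf = 23880 rad/s
X_L = ωL = 47.0 Ω
X_C = 1/(ωC) = 2.31 Ω
Branch 1: Z₁ = R = 69.8 Ω
Branch 2 (series LC): Z₂ = j(X_L − X_C) = j44.7 Ω
Parallel: Z = Z₁Z₂/(Z₁+Z₂), |Z| = 37.7 Ω, ∠Z = 57.4°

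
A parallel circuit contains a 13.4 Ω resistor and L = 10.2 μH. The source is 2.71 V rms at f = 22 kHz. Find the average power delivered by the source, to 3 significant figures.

ω = 2πf = 138200 rad/s
X_L = ωL = 1.41 Ω
Parallel: admittances add. Y = 1/R + 1/(jωL)
Y = (0.0746 − j0.709) S
|Y| = 0.713 S → |Z| = 1/|Y| = 1.40 Ω, ∠Z = −∠Y = 84.0°
I = V/|Z| = 1.93 A
P = VI cos φ = 2.71 × 1.93 × cos(84.0°) = 548 mW

548 mW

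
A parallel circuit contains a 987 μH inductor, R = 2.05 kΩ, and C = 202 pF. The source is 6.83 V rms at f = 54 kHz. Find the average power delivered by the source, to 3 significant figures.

22.8 mW

ω = 2πf = 339300 rad/s
X_L = ωL = 335 Ω
X_C = 1/(ωC) = 14600 Ω
Parallel: admittances add. Y = 1/R + 1/(jωL) + jωC
Y = (0.000488 − j0.00292) S
|Y| = 0.00296 S → |Z| = 1/|Y| = 338 Ω, ∠Z = −∠Y = 80.5°
I = V/|Z| = 20.2 mA
P = VI cos φ = 6.83 × 0.0202 × cos(80.5°) = 22.8 mW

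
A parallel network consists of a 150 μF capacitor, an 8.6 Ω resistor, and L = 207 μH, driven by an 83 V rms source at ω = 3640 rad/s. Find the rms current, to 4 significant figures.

X_L = ωL = 0.7535 Ω
X_C = 1/(ωC) = 1.832 Ω
Parallel: admittances add. Y = 1/R + 1/(jωL) + jωC
Y = (0.1163 − j0.7812) S
|Y| = 0.7898 S → |Z| = 1/|Y| = 1.266 Ω, ∠Z = −∠Y = 81.53°
I = V/|Z| = 83/1.266 = 65.55 A

65.55 A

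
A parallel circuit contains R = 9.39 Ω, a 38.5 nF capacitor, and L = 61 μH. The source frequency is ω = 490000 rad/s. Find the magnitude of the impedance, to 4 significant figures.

9.303 Ω

X_L = ωL = 29.89 Ω
X_C = 1/(ωC) = 53.01 Ω
Parallel: admittances add. Y = 1/R + 1/(jωL) + jωC
Y = (0.1065 − j0.01459) S
|Y| = 0.1075 S → |Z| = 1/|Y| = 9.303 Ω, ∠Z = −∠Y = 7.801°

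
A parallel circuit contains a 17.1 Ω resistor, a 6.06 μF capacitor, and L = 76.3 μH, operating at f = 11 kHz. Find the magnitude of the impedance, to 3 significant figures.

ω = 2πf = 69120 rad/s
X_L = ωL = 5.27 Ω
X_C = 1/(ωC) = 2.39 Ω
Parallel: admittances add. Y = 1/R + 1/(jωL) + jωC
Y = (0.0585 + j0.229) S
|Y| = 0.237 S → |Z| = 1/|Y| = 4.23 Ω, ∠Z = −∠Y = -75.7°

4.23 Ω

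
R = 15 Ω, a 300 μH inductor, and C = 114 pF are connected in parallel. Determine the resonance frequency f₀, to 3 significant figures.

861 kHz

ω₀ = 1/√(LC) = 1/√(0.0003 × 1.14e-10) = 5.407e+06 rad/s
f₀ = ω₀/(2π) = 861 kHz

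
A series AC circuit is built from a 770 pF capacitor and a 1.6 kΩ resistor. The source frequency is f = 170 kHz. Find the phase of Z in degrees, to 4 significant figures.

-37.23°

ω = 2πf = 1.068e+06 rad/s
X_C = 1/(ωC) = 1216 Ω
Z = 1600 − j1216 Ω
|Z| = √(1600² + 1216²) = 2010 Ω
∠Z = arctan(-1216/1600) = -37.23°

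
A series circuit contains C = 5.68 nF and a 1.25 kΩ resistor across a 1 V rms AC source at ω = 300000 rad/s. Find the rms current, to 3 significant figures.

X_C = 1/(ωC) = 587 Ω
Z = 1250 − j587 Ω
|Z| = √(1250² + 587²) = 1380 Ω
I = V/|Z| = 1/1380 = 724 μA

724 μA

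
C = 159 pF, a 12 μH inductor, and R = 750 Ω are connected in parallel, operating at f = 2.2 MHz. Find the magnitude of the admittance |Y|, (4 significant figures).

ω = 2πf = 1.382e+07 rad/s
X_L = ωL = 165.9 Ω
X_C = 1/(ωC) = 455.0 Ω
Parallel: admittances add. Y = 1/R + 1/(jωL) + jωC
Y = (0.001333 − j0.003831) S
|Y| = 0.004056 S → |Z| = 1/|Y| = 246.5 Ω, ∠Z = −∠Y = 70.81°

4.056 mS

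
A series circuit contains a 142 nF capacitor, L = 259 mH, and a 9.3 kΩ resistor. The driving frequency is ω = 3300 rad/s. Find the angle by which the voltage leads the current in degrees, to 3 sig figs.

-7.83°

X_L = ωL = 855 Ω
X_C = 1/(ωC) = 2130 Ω
Net reactance X = X_L − X_C = -1280 Ω
Z = 9300 − j1280 Ω
|Z| = √(9300² + 1280²) = 9390 Ω
∠Z = arctan(-1280/9300) = -7.83°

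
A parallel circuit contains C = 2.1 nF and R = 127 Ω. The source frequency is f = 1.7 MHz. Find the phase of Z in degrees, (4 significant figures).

-70.66°

ω = 2πf = 1.068e+07 rad/s
X_C = 1/(ωC) = 44.58 Ω
Parallel: admittances add. Y = 1/R + jωC
Y = (0.007874 + j0.02243) S
|Y| = 0.02377 S → |Z| = 1/|Y| = 42.06 Ω, ∠Z = −∠Y = -70.66°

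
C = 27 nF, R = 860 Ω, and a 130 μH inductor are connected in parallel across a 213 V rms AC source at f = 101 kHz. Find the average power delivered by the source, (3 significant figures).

52.8 W

ω = 2πf = 634600 rad/s
X_L = ωL = 82.5 Ω
X_C = 1/(ωC) = 58.4 Ω
Parallel: admittances add. Y = 1/R + 1/(jωL) + jωC
Y = (0.00116 + j0.00501) S
|Y| = 0.00515 S → |Z| = 1/|Y| = 194 Ω, ∠Z = −∠Y = -76.9°
I = V/|Z| = 1.10 A
P = VI cos φ = 213 × 1.10 × cos(-76.9°) = 52.8 W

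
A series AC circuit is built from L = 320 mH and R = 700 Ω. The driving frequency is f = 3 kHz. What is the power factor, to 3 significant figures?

0.115

ω = 2πf = 18850 rad/s
X_L = ωL = 6030 Ω
Z = 700 + j6030 Ω
|Z| = √(700² + 6030²) = 6070 Ω
∠Z = arctan(6030/700) = 83.4°
cos φ = cos(83.4°) = 0.115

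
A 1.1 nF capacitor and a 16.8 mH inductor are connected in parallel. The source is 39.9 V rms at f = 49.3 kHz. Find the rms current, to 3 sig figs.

ω = 2πf = 309800 rad/s
X_L = ωL = 5200 Ω
X_C = 1/(ωC) = 2930 Ω
Parallel: admittances add. Y = 1/(jωL) + jωC
Y = (0 + j0.000149) S
|Y| = 0.000149 S → |Z| = 1/|Y| = 6730 Ω, ∠Z = −∠Y = -90.0°
I = V/|Z| = 39.9/6730 = 5.93 mA

5.93 mA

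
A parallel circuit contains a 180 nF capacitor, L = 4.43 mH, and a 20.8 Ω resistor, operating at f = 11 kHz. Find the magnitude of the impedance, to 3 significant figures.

ω = 2πf = 69120 rad/s
X_L = ωL = 306 Ω
X_C = 1/(ωC) = 80.4 Ω
Parallel: admittances add. Y = 1/R + 1/(jωL) + jωC
Y = (0.0481 + j0.00917) S
|Y| = 0.0489 S → |Z| = 1/|Y| = 20.4 Ω, ∠Z = −∠Y = -10.8°

20.4 Ω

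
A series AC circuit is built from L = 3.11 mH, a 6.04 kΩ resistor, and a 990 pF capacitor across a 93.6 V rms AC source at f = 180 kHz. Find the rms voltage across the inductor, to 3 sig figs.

ω = 2πf = 1.131e+06 rad/s
X_L = ωL = 3520 Ω
X_C = 1/(ωC) = 893 Ω
Net reactance X = X_L − X_C = 2620 Ω
Z = 6040 + j2620 Ω
|Z| = √(6040² + 2620²) = 6590 Ω
I = V/|Z| = 14.2 mA
V_L = I·|Z_L| = 0.0142 × 3520 = 50.0 V

50.0 V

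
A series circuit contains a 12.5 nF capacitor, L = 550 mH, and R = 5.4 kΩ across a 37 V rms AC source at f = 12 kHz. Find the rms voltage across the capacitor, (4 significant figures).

0.9630 V

ω = 2πf = 75400 rad/s
X_L = ωL = 41470 Ω
X_C = 1/(ωC) = 1061 Ω
Net reactance X = X_L − X_C = 40410 Ω
Z = 5400 + j40410 Ω
|Z| = √(5400² + 40410²) = 40770 Ω
I = V/|Z| = 907.6 μA
V_C = I·|Z_C| = 0.0009076 × 1061 = 0.9630 V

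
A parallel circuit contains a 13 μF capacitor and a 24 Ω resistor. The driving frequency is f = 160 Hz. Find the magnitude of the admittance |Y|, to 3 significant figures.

43.7 mS

ω = 2πf = 1005 rad/s
X_C = 1/(ωC) = 76.5 Ω
Parallel: admittances add. Y = 1/R + jωC
Y = (0.0417 + j0.0131) S
|Y| = 0.0437 S → |Z| = 1/|Y| = 22.9 Ω, ∠Z = −∠Y = -17.4°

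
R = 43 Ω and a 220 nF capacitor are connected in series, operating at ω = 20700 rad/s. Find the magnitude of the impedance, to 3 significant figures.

224 Ω

X_C = 1/(ωC) = 220 Ω
Z = 43.0 − j220 Ω
|Z| = √(43.0² + 220²) = 224 Ω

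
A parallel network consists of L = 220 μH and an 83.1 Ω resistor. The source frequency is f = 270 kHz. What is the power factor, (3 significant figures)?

0.976

ω = 2πf = 1.696e+06 rad/s
X_L = ωL = 373 Ω
Parallel: admittances add. Y = 1/R + 1/(jωL)
Y = (0.0120 − j0.00268) S
|Y| = 0.0123 S → |Z| = 1/|Y| = 81.1 Ω, ∠Z = −∠Y = 12.6°
cos φ = cos(12.6°) = 0.976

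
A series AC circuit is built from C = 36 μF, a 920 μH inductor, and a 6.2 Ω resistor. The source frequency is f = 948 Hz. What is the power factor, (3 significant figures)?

0.991

ω = 2πf = 5956 rad/s
X_L = ωL = 5.48 Ω
X_C = 1/(ωC) = 4.66 Ω
Net reactance X = X_L − X_C = 0.816 Ω
Z = 6.20 + j0.816 Ω
|Z| = √(6.20² + 0.816²) = 6.25 Ω
∠Z = arctan(0.816/6.20) = 7.50°
cos φ = cos(7.50°) = 0.991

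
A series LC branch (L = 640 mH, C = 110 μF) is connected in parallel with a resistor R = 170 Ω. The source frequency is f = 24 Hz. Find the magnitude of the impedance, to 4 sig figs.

ω = 2πf = 150.8 rad/s
X_L = ωL = 96.51 Ω
X_C = 1/(ωC) = 60.29 Ω
Branch 1: Z₁ = R = 170.0 Ω
Branch 2 (series LC): Z₂ = j(X_L − X_C) = j36.22 Ω
Parallel: Z = Z₁Z₂/(Z₁+Z₂), |Z| = 35.43 Ω, ∠Z = 77.97°

35.43 Ω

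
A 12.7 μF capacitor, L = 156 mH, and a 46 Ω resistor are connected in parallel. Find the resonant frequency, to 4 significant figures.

113.1 Hz

ω₀ = 1/√(LC) = 1/√(0.156 × 1.27e-05) = 710.5 rad/s
f₀ = ω₀/(2π) = 113.1 Hz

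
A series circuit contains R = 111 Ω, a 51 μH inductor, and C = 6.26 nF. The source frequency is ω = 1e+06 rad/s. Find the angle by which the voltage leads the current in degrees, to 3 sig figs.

X_L = ωL = 51.0 Ω
X_C = 1/(ωC) = 160 Ω
Net reactance X = X_L − X_C = -109 Ω
Z = 111 − j109 Ω
|Z| = √(111² + 109²) = 155 Ω
∠Z = arctan(-109/111) = -44.4°

-44.4°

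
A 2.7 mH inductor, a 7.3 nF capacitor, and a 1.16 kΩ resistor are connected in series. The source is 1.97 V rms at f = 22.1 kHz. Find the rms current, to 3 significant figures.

1.50 mA

ω = 2πf = 138900 rad/s
X_L = ωL = 375 Ω
X_C = 1/(ωC) = 987 Ω
Net reactance X = X_L − X_C = -612 Ω
Z = 1160 − j612 Ω
|Z| = √(1160² + 612²) = 1310 Ω
I = V/|Z| = 1.97/1310 = 1.50 mA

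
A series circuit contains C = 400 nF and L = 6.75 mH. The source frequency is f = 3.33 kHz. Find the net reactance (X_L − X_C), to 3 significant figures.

21.7 Ω

ω = 2πf = 20920 rad/s
X_L = ωL = 141 Ω
X_C = 1/(ωC) = 119 Ω
X = 141 − 119 = 21.7 Ω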